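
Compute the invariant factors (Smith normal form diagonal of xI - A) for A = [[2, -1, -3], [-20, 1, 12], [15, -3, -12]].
The Jordan structure of A has elementary divisors (x + 3)^2, (x + 3). Arranging the block sizes at each eigenvalue in decreasing order and taking row products gives the invariant factors.

Invariant factors (smallest first, each dividing the next): x + 3, (x + 3)^2.

Check: the last factor (x + 3)^2 is the minimal polynomial, and the product (x + 3)^3 is the characteristic polynomial.

x + 3, (x + 3)^2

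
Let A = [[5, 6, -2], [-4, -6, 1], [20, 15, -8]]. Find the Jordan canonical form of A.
The characteristic polynomial is det(xI - A) = (x + 3)^3, so the eigenvalues are -3 (algebraic multiplicity 3).

For λ = -3: rank(A + 3I) = 1, rank((A + 3I)^2) = 0. The eigenspace has dimension 3 - 1 = 2, so there are 2 Jordan blocks; the rank sequence gives block sizes [2, 1].

Assembling the blocks gives the Jordan form J above.

J = [[-3, 1, 0], [0, -3, 0], [0, 0, -3]]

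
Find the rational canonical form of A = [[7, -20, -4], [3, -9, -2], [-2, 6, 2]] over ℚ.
The invariant factors of A (the non-unit diagonal entries of the Smith normal form of xI - A over ℚ[x]) are (x - 1)^2(x + 2), each dividing the next. The characteristic polynomial is their product, (x - 1)^2(x + 2).

The rational canonical form is the block-diagonal matrix of companion matrices C(f_i):
R = [[0, 0, -2], [1, 0, 3], [0, 1, 0]].

R = [[0, 0, -2], [1, 0, 3], [0, 1, 0]]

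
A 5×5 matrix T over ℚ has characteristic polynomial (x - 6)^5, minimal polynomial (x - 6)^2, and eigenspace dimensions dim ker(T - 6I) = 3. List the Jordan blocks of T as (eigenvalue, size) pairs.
Jordan blocks: (6, 2), (6, 2), (6, 1)

λ = 6: algebraic multiplicity 5 (exponent in χ_T), largest block size 2 (exponent in m_T), 3 blocks (geometric multiplicity). These force block sizes [2, 2, 1].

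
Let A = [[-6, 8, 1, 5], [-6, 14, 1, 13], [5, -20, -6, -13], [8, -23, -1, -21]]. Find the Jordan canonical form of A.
The characteristic polynomial is det(xI - A) = (x + 4)(x + 5)^3, so the eigenvalues are -5 (algebraic multiplicity 3), -4 (algebraic multiplicity 1).

For λ = -5: rank(A + 5I) = 3, rank((A + 5I)^2) = 2, rank((A + 5I)^3) = 1. The eigenspace has dimension 4 - 3 = 1, so there is 1 Jordan block; the rank sequence gives block sizes [3].

For λ = -4: algebraic multiplicity 1 gives one 1×1 block.

Assembling the blocks gives the Jordan form J above.

J = [[-5, 1, 0, 0], [0, -5, 1, 0], [0, 0, -5, 0], [0, 0, 0, -4]]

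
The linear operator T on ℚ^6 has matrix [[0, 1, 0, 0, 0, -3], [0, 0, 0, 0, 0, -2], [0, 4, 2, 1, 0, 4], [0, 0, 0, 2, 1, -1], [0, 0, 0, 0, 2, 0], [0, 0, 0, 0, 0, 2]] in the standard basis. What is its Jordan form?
The characteristic polynomial is det(xI - A) = x^2(x - 2)^4, so the eigenvalues are 0 (algebraic multiplicity 2), 2 (algebraic multiplicity 4).

For λ = 0: rank(A) = 5, rank(A^2) = 4. The eigenspace has dimension 6 - 5 = 1, so there is 1 Jordan block; the rank sequence gives block sizes [2].

For λ = 2: rank(A - 2I) = 4, rank((A - 2I)^2) = 3, rank((A - 2I)^3) = 2. The eigenspace has dimension 6 - 4 = 2, so there are 2 Jordan blocks; the rank sequence gives block sizes [3, 1].

Assembling the blocks gives the Jordan form J above.

J = [[0, 1, 0, 0, 0, 0], [0, 0, 0, 0, 0, 0], [0, 0, 2, 1, 0, 0], [0, 0, 0, 2, 1, 0], [0, 0, 0, 0, 2, 0], [0, 0, 0, 0, 0, 2]]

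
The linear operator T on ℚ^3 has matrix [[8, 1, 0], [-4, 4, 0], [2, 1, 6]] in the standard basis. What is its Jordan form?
J = [[6, 1, 0], [0, 6, 0], [0, 0, 6]]

The characteristic polynomial is det(xI - A) = (x - 6)^3, so the eigenvalues are 6 (algebraic multiplicity 3).

For λ = 6: rank(A - 6I) = 1, rank((A - 6I)^2) = 0. The eigenspace has dimension 3 - 1 = 2, so there are 2 Jordan blocks; the rank sequence gives block sizes [2, 1].

Assembling the blocks gives the Jordan form J above.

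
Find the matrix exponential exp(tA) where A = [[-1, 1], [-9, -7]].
e^{tA} = [[(3*t + 1)*e^{-4*t}, t*e^{-4*t}], [-9*t*e^{-4*t}, (1 - 3*t)*e^{-4*t}]]

A has Jordan form J = [[-4, 1], [0, -4]] with A = PJP^{-1}, so e^{tA} = P e^{tJ} P^{-1}.

For a Jordan block J_k(λ), e^{tJ_k(λ)} = e^{λt} · (I + tN + t^2 N^2/2! + ... + t^{k-1} N^{k-1}/(k-1)!) where N is the nilpotent superdiagonal part.

Assembling the blocks and conjugating back gives the entries of e^{tA} as shown above.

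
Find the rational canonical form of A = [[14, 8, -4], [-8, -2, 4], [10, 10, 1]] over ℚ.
R = [[6, 0, 0], [0, 0, -6], [0, 1, 7]]

The invariant factors of A (the non-unit diagonal entries of the Smith normal form of xI - A over ℚ[x]) are x - 6, (x - 6)(x - 1), each dividing the next. The characteristic polynomial is their product, (x - 6)^2(x - 1).

The rational canonical form is the block-diagonal matrix of companion matrices C(f_i):
R = [[6, 0, 0], [0, 0, -6], [0, 1, 7]].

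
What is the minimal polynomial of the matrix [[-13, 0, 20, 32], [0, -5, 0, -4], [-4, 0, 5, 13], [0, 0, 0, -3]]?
m_A(x) = (x + 3)^2(x + 5)

The characteristic polynomial factors as (x + 3)^2(x + 5)^2. The minimal polynomial is ∏(x - λ)^{k_λ} where k_λ is the size of the largest Jordan block at λ.

For λ = -5: rank(A + 5I) = 2, and the largest Jordan block has size 1 (the smallest k with rank((A + 5I)^k) = rank((A + 5I)^(k+1))).
For λ = -3: rank(A + 3I) = 3, and the largest Jordan block has size 2 (the smallest k with rank((A + 3I)^k) = rank((A + 3I)^(k+1))).

So m_A(x) = (x + 3)^2(x + 5).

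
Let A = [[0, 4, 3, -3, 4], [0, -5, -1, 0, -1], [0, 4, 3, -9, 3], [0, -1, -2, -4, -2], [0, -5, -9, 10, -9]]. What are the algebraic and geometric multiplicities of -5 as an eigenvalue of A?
algebraic multiplicity 3, geometric multiplicity 1

The characteristic polynomial is x^2(x + 5)^3, so the factor x + 5 appears with exponent 3: the algebraic multiplicity is 3.

rank(A + 5I) = 4, so the eigenspace has dimension 5 - 4 = 1: the geometric multiplicity is 1.

Since 1 < 3, A is not diagonalizable.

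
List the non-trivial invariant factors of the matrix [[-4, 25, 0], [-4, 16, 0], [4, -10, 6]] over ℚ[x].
x - 6, (x - 6)^2

The Jordan structure of A has elementary divisors (x - 6)^2, (x - 6). Arranging the block sizes at each eigenvalue in decreasing order and taking row products gives the invariant factors.

Invariant factors (smallest first, each dividing the next): x - 6, (x - 6)^2.

Check: the last factor (x - 6)^2 is the minimal polynomial, and the product (x - 6)^3 is the characteristic polynomial.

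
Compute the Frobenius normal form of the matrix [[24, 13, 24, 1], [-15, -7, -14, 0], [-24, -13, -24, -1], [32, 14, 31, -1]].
R = [[0, 0, 0, 0], [1, 0, 0, -20], [0, 1, 0, -19], [0, 0, 1, -8]]

The invariant factors of A (the non-unit diagonal entries of the Smith normal form of xI - A over ℚ[x]) are x(x + 5)(x^2 + 3x + 4), each dividing the next. The characteristic polynomial is their product, x(x + 5)(x^2 + 3x + 4).

The rational canonical form is the block-diagonal matrix of companion matrices C(f_i):
R = [[0, 0, 0, 0], [1, 0, 0, -20], [0, 1, 0, -19], [0, 0, 1, -8]].

Note the characteristic polynomial does not split into linear factors over ℚ, so A has no Jordan form over ℚ; the rational canonical form exists over any field.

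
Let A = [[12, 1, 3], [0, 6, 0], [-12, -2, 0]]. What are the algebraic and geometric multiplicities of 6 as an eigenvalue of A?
algebraic multiplicity 3, geometric multiplicity 2

The characteristic polynomial is (x - 6)^3, so the factor x - 6 appears with exponent 3: the algebraic multiplicity is 3.

rank(A - 6I) = 1, so the eigenspace has dimension 3 - 1 = 2: the geometric multiplicity is 2.

Since 2 < 3, A is not diagonalizable.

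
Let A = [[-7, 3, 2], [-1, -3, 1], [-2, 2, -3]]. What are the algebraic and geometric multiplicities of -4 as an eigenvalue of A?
algebraic multiplicity 2, geometric multiplicity 1

The characteristic polynomial is (x + 4)^2(x + 5), so the factor x + 4 appears with exponent 2: the algebraic multiplicity is 2.

rank(A + 4I) = 2, so the eigenspace has dimension 3 - 2 = 1: the geometric multiplicity is 1.

Since 1 < 2, A is not diagonalizable.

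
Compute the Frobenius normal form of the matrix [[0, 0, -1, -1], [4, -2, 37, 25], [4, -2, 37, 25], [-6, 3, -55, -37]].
R = [[0, 0, 0, 0], [0, 0, 0, 0], [0, 1, 0, -3], [0, 0, 1, -2]]

The invariant factors of A (the non-unit diagonal entries of the Smith normal form of xI - A over ℚ[x]) are x, x(x^2 + 2x + 3), each dividing the next. The characteristic polynomial is their product, x^2(x^2 + 2x + 3).

The rational canonical form is the block-diagonal matrix of companion matrices C(f_i):
R = [[0, 0, 0, 0], [0, 0, 0, 0], [0, 1, 0, -3], [0, 0, 1, -2]].

Note the characteristic polynomial does not split into linear factors over ℚ, so A has no Jordan form over ℚ; the rational canonical form exists over any field.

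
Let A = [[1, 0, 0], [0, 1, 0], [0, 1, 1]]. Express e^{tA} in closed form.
A has Jordan form J = [[1, 1, 0], [0, 1, 0], [0, 0, 1]] with A = PJP^{-1}, so e^{tA} = P e^{tJ} P^{-1}.

For a Jordan block J_k(λ), e^{tJ_k(λ)} = e^{λt} · (I + tN + t^2 N^2/2! + ... + t^{k-1} N^{k-1}/(k-1)!) where N is the nilpotent superdiagonal part.

Assembling the blocks and conjugating back gives the entries of e^{tA} as shown above.

e^{tA} = [[e^{t}, 0, 0], [0, e^{t}, 0], [0, t*e^{t}, e^{t}]]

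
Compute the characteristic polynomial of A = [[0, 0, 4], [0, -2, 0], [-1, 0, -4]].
χ_A(x) = (x + 2)^3

xI - A = [[x, 0, -4], [0, x + 2, 0], [1, 0, x + 4]].

Expanding det(xI - A) along the first row:
det(xI - A) = + (x)·det([[x + 2, 0], [0, x + 4]]) - (0)·det([[0, 0], [1, x + 4]]) + (-4)·det([[0, x + 2], [1, 0]]).

Evaluating gives χ_A(x) = x^3 + 6x^2 + 12x + 8 = (x + 2)^3.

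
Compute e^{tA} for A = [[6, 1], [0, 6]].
e^{tA} = [[e^{6*t}, t*e^{6*t}], [0, e^{6*t}]]

A has Jordan form J = [[6, 1], [0, 6]] with A = PJP^{-1}, so e^{tA} = P e^{tJ} P^{-1}.

For a Jordan block J_k(λ), e^{tJ_k(λ)} = e^{λt} · (I + tN + t^2 N^2/2! + ... + t^{k-1} N^{k-1}/(k-1)!) where N is the nilpotent superdiagonal part.

Assembling the blocks and conjugating back gives the entries of e^{tA} as shown above.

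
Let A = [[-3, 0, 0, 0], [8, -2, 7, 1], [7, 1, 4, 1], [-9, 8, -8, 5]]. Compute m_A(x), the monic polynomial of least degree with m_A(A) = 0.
The characteristic polynomial factors as (x - 5)^2(x + 3)^2. The minimal polynomial is ∏(x - λ)^{k_λ} where k_λ is the size of the largest Jordan block at λ.

For λ = -3: rank(A + 3I) = 3, and the largest Jordan block has size 2 (the smallest k with rank((A + 3I)^k) = rank((A + 3I)^(k+1))).
For λ = 5: rank(A - 5I) = 3, and the largest Jordan block has size 2 (the smallest k with rank((A - 5I)^k) = rank((A - 5I)^(k+1))).

So m_A(x) = (x - 5)^2(x + 3)^2.

m_A(x) = (x - 5)^2(x + 3)^2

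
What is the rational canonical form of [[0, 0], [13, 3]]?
R = [[0, 0], [1, 3]]

The invariant factors of A (the non-unit diagonal entries of the Smith normal form of xI - A over ℚ[x]) are x(x - 3), each dividing the next. The characteristic polynomial is their product, x(x - 3).

The rational canonical form is the block-diagonal matrix of companion matrices C(f_i):
R = [[0, 0], [1, 3]].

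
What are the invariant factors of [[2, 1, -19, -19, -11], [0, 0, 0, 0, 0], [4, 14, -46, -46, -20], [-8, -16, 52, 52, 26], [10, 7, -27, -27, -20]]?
x, x(x + 4)^3

The Jordan structure of A has elementary divisors (x + 4)^3, x, x. Arranging the block sizes at each eigenvalue in decreasing order and taking row products gives the invariant factors.

Invariant factors (smallest first, each dividing the next): x, x(x + 4)^3.

Check: the last factor x(x + 4)^3 is the minimal polynomial, and the product x^2(x + 4)^3 is the characteristic polynomial.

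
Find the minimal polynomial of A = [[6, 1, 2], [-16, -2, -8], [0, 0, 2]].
m_A(x) = (x - 2)^2

The characteristic polynomial factors as (x - 2)^3. The minimal polynomial is ∏(x - λ)^{k_λ} where k_λ is the size of the largest Jordan block at λ.

For λ = 2: rank(A - 2I) = 1, and the largest Jordan block has size 2 (the smallest k with rank((A - 2I)^k) = rank((A - 2I)^(k+1))).

So m_A(x) = (x - 2)^2.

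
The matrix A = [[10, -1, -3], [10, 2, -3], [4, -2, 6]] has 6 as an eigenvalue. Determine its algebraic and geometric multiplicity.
The characteristic polynomial is (x - 6)^3, so the factor x - 6 appears with exponent 3: the algebraic multiplicity is 3.

rank(A - 6I) = 2, so the eigenspace has dimension 3 - 2 = 1: the geometric multiplicity is 1.

Since 1 < 3, A is not diagonalizable.

algebraic multiplicity 3, geometric multiplicity 1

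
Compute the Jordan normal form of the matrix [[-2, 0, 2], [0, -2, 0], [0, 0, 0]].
J = [[-2, 0, 0], [0, -2, 0], [0, 0, 0]]

The characteristic polynomial is det(xI - A) = x(x + 2)^2, so the eigenvalues are -2 (algebraic multiplicity 2), 0 (algebraic multiplicity 1).

For λ = -2: rank(A + 2I) = 1. The eigenspace has dimension 3 - 1 = 2, so there are 2 Jordan blocks; the rank sequence gives block sizes [1, 1].

For λ = 0: algebraic multiplicity 1 gives one 1×1 block.

Assembling the blocks gives the Jordan form J above.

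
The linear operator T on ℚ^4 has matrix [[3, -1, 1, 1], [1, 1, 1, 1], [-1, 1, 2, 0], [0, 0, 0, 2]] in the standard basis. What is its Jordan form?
The characteristic polynomial is det(xI - A) = (x - 2)^4, so the eigenvalues are 2 (algebraic multiplicity 4).

For λ = 2: rank(A - 2I) = 2, rank((A - 2I)^2) = 1, rank((A - 2I)^3) = 0. The eigenspace has dimension 4 - 2 = 2, so there are 2 Jordan blocks; the rank sequence gives block sizes [3, 1].

Assembling the blocks gives the Jordan form J above.

J = [[2, 1, 0, 0], [0, 2, 1, 0], [0, 0, 2, 0], [0, 0, 0, 2]]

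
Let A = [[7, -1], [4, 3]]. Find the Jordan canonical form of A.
The characteristic polynomial is det(xI - A) = (x - 5)^2, so the eigenvalues are 5 (algebraic multiplicity 2).

For λ = 5: rank(A - 5I) = 1, rank((A - 5I)^2) = 0. The eigenspace has dimension 2 - 1 = 1, so there is 1 Jordan block; the rank sequence gives block sizes [2].

Assembling the blocks gives the Jordan form J above.

J = [[5, 1], [0, 5]]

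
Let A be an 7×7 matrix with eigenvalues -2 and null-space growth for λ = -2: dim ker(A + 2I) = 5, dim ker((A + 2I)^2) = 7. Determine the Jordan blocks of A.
Jordan blocks: (-2, 2), (-2, 2), (-2, 1), (-2, 1), (-2, 1)

λ = -2: successive nullity increments [5, 2] count blocks of size ≥ k; block sizes are [2, 2, 1, 1, 1].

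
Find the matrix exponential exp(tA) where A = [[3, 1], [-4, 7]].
A has Jordan form J = [[5, 1], [0, 5]] with A = PJP^{-1}, so e^{tA} = P e^{tJ} P^{-1}.

For a Jordan block J_k(λ), e^{tJ_k(λ)} = e^{λt} · (I + tN + t^2 N^2/2! + ... + t^{k-1} N^{k-1}/(k-1)!) where N is the nilpotent superdiagonal part.

Assembling the blocks and conjugating back gives the entries of e^{tA} as shown above.

e^{tA} = [[(1 - 2*t)*e^{5*t}, t*e^{5*t}], [-4*t*e^{5*t}, (2*t + 1)*e^{5*t}]]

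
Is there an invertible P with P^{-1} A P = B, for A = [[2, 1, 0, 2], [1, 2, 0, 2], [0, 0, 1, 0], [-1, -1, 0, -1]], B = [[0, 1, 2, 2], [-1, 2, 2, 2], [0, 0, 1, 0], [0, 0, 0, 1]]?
Two matrices over a field are similar if and only if they have the same invariant factors.

Both A and B have characteristic polynomial (x - 1)^4 and minimal polynomial (x - 1)^2. Computing further, both have invariant factors x - 1, x - 1, (x - 1)^2. Hence A and B are similar.

Yes.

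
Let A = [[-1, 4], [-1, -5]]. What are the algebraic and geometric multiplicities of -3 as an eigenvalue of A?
algebraic multiplicity 2, geometric multiplicity 1

The characteristic polynomial is (x + 3)^2, so the factor x + 3 appears with exponent 2: the algebraic multiplicity is 2.

rank(A + 3I) = 1, so the eigenspace has dimension 2 - 1 = 1: the geometric multiplicity is 1.

Since 1 < 2, A is not diagonalizable.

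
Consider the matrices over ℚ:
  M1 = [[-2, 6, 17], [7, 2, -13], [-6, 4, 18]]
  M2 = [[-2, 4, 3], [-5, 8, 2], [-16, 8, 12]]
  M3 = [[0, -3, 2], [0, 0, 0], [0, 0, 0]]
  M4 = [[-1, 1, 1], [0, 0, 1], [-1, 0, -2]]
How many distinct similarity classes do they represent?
Characteristic polynomials: χ_{M1} = (x - 6)^3, χ_{M2} = (x - 6)^3, χ_{M3} = x^3, χ_{M4} = (x + 1)^3.

{M1, M2}: invariant factors (x - 6)^3.

{M3}: invariant factors x, x^2.

{M4}: invariant factors (x + 1)^3.

Matrices are similar if and only if their invariant-factor lists agree; the partition into similarity classes is {M1, M2}, {M3}, {M4}.

3 classes: {M1, M2}, {M3}, {M4}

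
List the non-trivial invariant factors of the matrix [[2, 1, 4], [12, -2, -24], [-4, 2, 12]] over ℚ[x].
The Jordan structure of A has elementary divisors (x - 4)^2, (x - 4). Arranging the block sizes at each eigenvalue in decreasing order and taking row products gives the invariant factors.

Invariant factors (smallest first, each dividing the next): x - 4, (x - 4)^2.

Check: the last factor (x - 4)^2 is the minimal polynomial, and the product (x - 4)^3 is the characteristic polynomial.

x - 4, (x - 4)^2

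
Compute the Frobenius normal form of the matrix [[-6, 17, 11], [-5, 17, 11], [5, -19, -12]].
R = [[0, 0, -5], [1, 0, -5], [0, 1, -1]]

The invariant factors of A (the non-unit diagonal entries of the Smith normal form of xI - A over ℚ[x]) are (x + 1)(x^2 + 5), each dividing the next. The characteristic polynomial is their product, (x + 1)(x^2 + 5).

The rational canonical form is the block-diagonal matrix of companion matrices C(f_i):
R = [[0, 0, -5], [1, 0, -5], [0, 1, -1]].

Note the characteristic polynomial does not split into linear factors over ℚ, so A has no Jordan form over ℚ; the rational canonical form exists over any field.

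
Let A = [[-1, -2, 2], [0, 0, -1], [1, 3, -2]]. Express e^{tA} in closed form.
e^{tA} = [[(t^2 + 1)*e^{-t}, 2*t*(t - 1)*e^{-t}, 2*t*e^{-t}], [-t^2*e^{-t}/2, (-t^2 + t + 1)*e^{-t}, -t*e^{-t}], [t*(2 - t)*e^{-t}/2, t*(3 - t)*e^{-t}, (1 - t)*e^{-t}]]

A has Jordan form J = [[-1, 1, 0], [0, -1, 1], [0, 0, -1]] with A = PJP^{-1}, so e^{tA} = P e^{tJ} P^{-1}.

For a Jordan block J_k(λ), e^{tJ_k(λ)} = e^{λt} · (I + tN + t^2 N^2/2! + ... + t^{k-1} N^{k-1}/(k-1)!) where N is the nilpotent superdiagonal part.

Assembling the blocks and conjugating back gives the entries of e^{tA} as shown above.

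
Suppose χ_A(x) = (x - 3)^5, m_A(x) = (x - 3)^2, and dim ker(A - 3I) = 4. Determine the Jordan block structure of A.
Jordan blocks: (3, 2), (3, 1), (3, 1), (3, 1)

λ = 3: algebraic multiplicity 5 (exponent in χ_A), largest block size 2 (exponent in m_A), 4 blocks (geometric multiplicity). These force block sizes [2, 1, 1, 1].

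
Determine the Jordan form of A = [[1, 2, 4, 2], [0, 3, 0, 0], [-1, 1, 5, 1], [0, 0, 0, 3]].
The characteristic polynomial is det(xI - A) = (x - 3)^4, so the eigenvalues are 3 (algebraic multiplicity 4).

For λ = 3: rank(A - 3I) = 1, rank((A - 3I)^2) = 0. The eigenspace has dimension 4 - 1 = 3, so there are 3 Jordan blocks; the rank sequence gives block sizes [2, 1, 1].

Assembling the blocks gives the Jordan form J above.

J = [[3, 1, 0, 0], [0, 3, 0, 0], [0, 0, 3, 0], [0, 0, 0, 3]]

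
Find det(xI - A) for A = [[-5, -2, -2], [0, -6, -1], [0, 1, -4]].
xI - A = [[x + 5, 2, 2], [0, x + 6, 1], [0, -1, x + 4]].

Expanding det(xI - A) along the first row:
det(xI - A) = + (x + 5)·det([[x + 6, 1], [-1, x + 4]]) - (2)·det([[0, 1], [0, x + 4]]) + (2)·det([[0, x + 6], [0, -1]]).

Evaluating gives χ_A(x) = x^3 + 15x^2 + 75x + 125 = (x + 5)^3.

χ_A(x) = (x + 5)^3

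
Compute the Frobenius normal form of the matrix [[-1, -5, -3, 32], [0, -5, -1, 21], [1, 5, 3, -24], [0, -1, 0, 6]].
R = [[0, 0, 0, 8], [1, 0, 0, -12], [0, 1, 0, 2], [0, 0, 1, 3]]

The invariant factors of A (the non-unit diagonal entries of the Smith normal form of xI - A over ℚ[x]) are (x - 2)^2(x - 1)(x + 2), each dividing the next. The characteristic polynomial is their product, (x - 2)^2(x - 1)(x + 2).

The rational canonical form is the block-diagonal matrix of companion matrices C(f_i):
R = [[0, 0, 0, 8], [1, 0, 0, -12], [0, 1, 0, 2], [0, 0, 1, 3]].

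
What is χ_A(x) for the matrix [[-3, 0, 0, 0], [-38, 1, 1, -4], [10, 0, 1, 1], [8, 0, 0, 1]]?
xI - A = [[x + 3, 0, 0, 0], [38, x - 1, -1, 4], [-10, 0, x - 1, -1], [-8, 0, 0, x - 1]].

Expanding det(xI - A) along the first row:
det(xI - A) = + (x + 3)·det([[x - 1, -1, 4], [0, x - 1, -1], [0, 0, x - 1]]) - (0)·det([[38, -1, 4], [-10, x - 1, -1], [-8, 0, x - 1]]) + (0)·det([[38, x - 1, 4], [-10, 0, -1], [-8, 0, x - 1]]) - (0)·det([[38, x - 1, -1], [-10, 0, x - 1], [-8, 0, 0]]).

Evaluating gives χ_A(x) = x^4 - 6x^2 + 8x - 3 = (x - 1)^3(x + 3).

χ_A(x) = (x - 1)^3(x + 3)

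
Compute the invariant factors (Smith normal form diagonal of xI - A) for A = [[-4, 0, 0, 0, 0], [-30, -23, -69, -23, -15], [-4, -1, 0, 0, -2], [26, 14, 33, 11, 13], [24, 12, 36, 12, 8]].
The Jordan structure of A has elementary divisors (x + 4), (x + 4), x^3. Arranging the block sizes at each eigenvalue in decreasing order and taking row products gives the invariant factors.

Invariant factors (smallest first, each dividing the next): x + 4, x^3(x + 4).

Check: the last factor x^3(x + 4) is the minimal polynomial, and the product x^3(x + 4)^2 is the characteristic polynomial.

x + 4, x^3(x + 4)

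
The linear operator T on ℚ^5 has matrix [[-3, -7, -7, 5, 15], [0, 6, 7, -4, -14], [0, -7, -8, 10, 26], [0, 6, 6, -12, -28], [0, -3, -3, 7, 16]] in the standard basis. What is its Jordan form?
J = [[-3, 0, 0, 0, 0], [0, -1, 1, 0, 0], [0, 0, -1, 0, 0], [0, 0, 0, 2, 1], [0, 0, 0, 0, 2]]

The characteristic polynomial is det(xI - A) = (x - 2)^2(x + 1)^2(x + 3), so the eigenvalues are -3 (algebraic multiplicity 1), -1 (algebraic multiplicity 2), 2 (algebraic multiplicity 2).

For λ = -3: algebraic multiplicity 1 gives one 1×1 block.

For λ = -1: rank(A + I) = 4, rank((A + I)^2) = 3. The eigenspace has dimension 5 - 4 = 1, so there is 1 Jordan block; the rank sequence gives block sizes [2].

For λ = 2: rank(A - 2I) = 4, rank((A - 2I)^2) = 3. The eigenspace has dimension 5 - 4 = 1, so there is 1 Jordan block; the rank sequence gives block sizes [2].

Assembling the blocks gives the Jordan form J above.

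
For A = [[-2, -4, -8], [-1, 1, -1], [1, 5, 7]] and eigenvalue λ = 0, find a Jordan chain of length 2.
We seek v_1 ∈ ker(A^2) \ ker(A), then set v_{i+1} = A v_i.

One such chain is v_1 = [[1, 1, -1]]^T, v_2 = [[2, 1, -1]]^T. Check: A v_2 = [[0, 0, 0]]^T = 0.

v_1 = [[1, 1, -1]]^T, v_2 = [[2, 1, -1]]^T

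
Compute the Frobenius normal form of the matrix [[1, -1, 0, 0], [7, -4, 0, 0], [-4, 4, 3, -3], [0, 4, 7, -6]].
R = [[0, -3, 0, 0], [1, -3, 0, 0], [0, 0, 0, -3], [0, 0, 1, -3]]

The invariant factors of A (the non-unit diagonal entries of the Smith normal form of xI - A over ℚ[x]) are x^2 + 3x + 3, x^2 + 3x + 3, each dividing the next. The characteristic polynomial is their product, (x^2 + 3x + 3)^2.

The rational canonical form is the block-diagonal matrix of companion matrices C(f_i):
R = [[0, -3, 0, 0], [1, -3, 0, 0], [0, 0, 0, -3], [0, 0, 1, -3]].

Note the characteristic polynomial does not split into linear factors over ℚ, so A has no Jordan form over ℚ; the rational canonical form exists over any field.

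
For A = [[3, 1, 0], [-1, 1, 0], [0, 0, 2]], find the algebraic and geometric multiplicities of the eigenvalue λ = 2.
algebraic multiplicity 3, geometric multiplicity 2

The characteristic polynomial is (x - 2)^3, so the factor x - 2 appears with exponent 3: the algebraic multiplicity is 3.

rank(A - 2I) = 1, so the eigenspace has dimension 3 - 1 = 2: the geometric multiplicity is 2.

Since 2 < 3, A is not diagonalizable.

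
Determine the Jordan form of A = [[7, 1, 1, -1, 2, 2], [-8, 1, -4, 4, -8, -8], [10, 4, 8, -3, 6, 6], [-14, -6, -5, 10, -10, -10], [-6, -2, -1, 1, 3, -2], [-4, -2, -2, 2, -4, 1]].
J = [[5, 1, 0, 0, 0, 0], [0, 5, 0, 0, 0, 0], [0, 0, 5, 1, 0, 0], [0, 0, 0, 5, 0, 0], [0, 0, 0, 0, 5, 0], [0, 0, 0, 0, 0, 5]]

The characteristic polynomial is det(xI - A) = (x - 5)^6, so the eigenvalues are 5 (algebraic multiplicity 6).

For λ = 5: rank(A - 5I) = 2, rank((A - 5I)^2) = 0. The eigenspace has dimension 6 - 2 = 4, so there are 4 Jordan blocks; the rank sequence gives block sizes [2, 2, 1, 1].

Assembling the blocks gives the Jordan form J above.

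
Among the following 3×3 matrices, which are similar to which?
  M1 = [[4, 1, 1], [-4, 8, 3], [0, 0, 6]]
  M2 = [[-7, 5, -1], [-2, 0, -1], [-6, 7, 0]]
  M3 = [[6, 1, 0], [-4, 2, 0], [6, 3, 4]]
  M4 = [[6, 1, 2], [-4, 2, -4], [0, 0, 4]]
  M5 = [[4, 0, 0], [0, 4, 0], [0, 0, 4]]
4 classes: {M1}, {M2}, {M3, M4}, {M5}

Characteristic polynomials: χ_{M1} = (x - 6)^3, χ_{M2} = (x + 1)^2(x + 5), χ_{M3} = (x - 4)^3, χ_{M4} = (x - 4)^3, χ_{M5} = (x - 4)^3.

{M1}: invariant factors (x - 6)^3.

{M2}: invariant factors (x + 1)^2(x + 5).

{M3, M4}: invariant factors x - 4, (x - 4)^2.

{M5}: invariant factors x - 4, x - 4, x - 4.

Matrices are similar if and only if their invariant-factor lists agree; the partition into similarity classes is {M1}, {M2}, {M3, M4}, {M5}.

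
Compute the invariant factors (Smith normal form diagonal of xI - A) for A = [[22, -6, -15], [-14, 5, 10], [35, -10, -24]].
The Jordan structure of A has elementary divisors (x - 1)^2, (x - 1). Arranging the block sizes at each eigenvalue in decreasing order and taking row products gives the invariant factors.

Invariant factors (smallest first, each dividing the next): x - 1, (x - 1)^2.

Check: the last factor (x - 1)^2 is the minimal polynomial, and the product (x - 1)^3 is the characteristic polynomial.

x - 1, (x - 1)^2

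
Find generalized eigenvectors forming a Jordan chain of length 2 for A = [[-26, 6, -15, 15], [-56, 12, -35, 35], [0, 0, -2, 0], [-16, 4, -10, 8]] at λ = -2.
v_1 = [[1, 2, 0, 1]]^T, v_2 = [[3, 7, 0, 2]]^T

We seek v_1 ∈ ker((A + 2I)^2) \ ker(A + 2I), then set v_{i+1} = (A + 2I) v_i.

One such chain is v_1 = [[1, 2, 0, 1]]^T, v_2 = [[3, 7, 0, 2]]^T. Check: (A + 2I) v_2 = [[0, 0, 0, 0]]^T = 0.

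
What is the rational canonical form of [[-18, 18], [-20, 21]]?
R = [[0, 18], [1, 3]]

The invariant factors of A (the non-unit diagonal entries of the Smith normal form of xI - A over ℚ[x]) are (x - 6)(x + 3), each dividing the next. The characteristic polynomial is their product, (x - 6)(x + 3).

The rational canonical form is the block-diagonal matrix of companion matrices C(f_i):
R = [[0, 18], [1, 3]].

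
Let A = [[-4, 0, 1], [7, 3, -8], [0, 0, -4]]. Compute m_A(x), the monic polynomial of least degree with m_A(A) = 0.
The characteristic polynomial factors as (x - 3)(x + 4)^2. The minimal polynomial is ∏(x - λ)^{k_λ} where k_λ is the size of the largest Jordan block at λ.

For λ = -4: rank(A + 4I) = 2, and the largest Jordan block has size 2 (the smallest k with rank((A + 4I)^k) = rank((A + 4I)^(k+1))).
For λ = 3: rank(A - 3I) = 2, and the largest Jordan block has size 1 (the smallest k with rank((A - 3I)^k) = rank((A - 3I)^(k+1))).

So m_A(x) = (x - 3)(x + 4)^2.

m_A(x) = (x - 3)(x + 4)^2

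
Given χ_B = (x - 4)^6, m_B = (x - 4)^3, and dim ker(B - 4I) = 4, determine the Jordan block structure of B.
Jordan blocks: (4, 3), (4, 1), (4, 1), (4, 1)

λ = 4: algebraic multiplicity 6 (exponent in χ_B), largest block size 3 (exponent in m_B), 4 blocks (geometric multiplicity). These force block sizes [3, 1, 1, 1].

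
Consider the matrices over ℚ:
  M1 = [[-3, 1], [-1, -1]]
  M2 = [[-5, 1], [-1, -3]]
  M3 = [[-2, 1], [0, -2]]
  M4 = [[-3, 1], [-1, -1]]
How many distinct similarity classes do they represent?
2 classes: {M1, M3, M4}, {M2}

Characteristic polynomials: χ_{M1} = (x + 2)^2, χ_{M2} = (x + 4)^2, χ_{M3} = (x + 2)^2, χ_{M4} = (x + 2)^2.

{M1, M3, M4}: invariant factors (x + 2)^2.

{M2}: invariant factors (x + 4)^2.

Matrices are similar if and only if their invariant-factor lists agree; the partition into similarity classes is {M1, M3, M4}, {M2}.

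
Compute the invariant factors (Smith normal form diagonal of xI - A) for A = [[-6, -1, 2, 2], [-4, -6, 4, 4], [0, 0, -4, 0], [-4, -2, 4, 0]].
x + 4, x + 4, (x + 4)^2

The Jordan structure of A has elementary divisors (x + 4)^2, (x + 4), (x + 4). Arranging the block sizes at each eigenvalue in decreasing order and taking row products gives the invariant factors.

Invariant factors (smallest first, each dividing the next): x + 4, x + 4, (x + 4)^2.

Check: the last factor (x + 4)^2 is the minimal polynomial, and the product (x + 4)^4 is the characteristic polynomial.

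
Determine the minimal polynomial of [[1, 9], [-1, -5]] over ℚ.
The characteristic polynomial factors as (x + 2)^2. The minimal polynomial is ∏(x - λ)^{k_λ} where k_λ is the size of the largest Jordan block at λ.

For λ = -2: rank(A + 2I) = 1, and the largest Jordan block has size 2 (the smallest k with rank((A + 2I)^k) = rank((A + 2I)^(k+1))).

So m_A(x) = (x + 2)^2.

m_A(x) = (x + 2)^2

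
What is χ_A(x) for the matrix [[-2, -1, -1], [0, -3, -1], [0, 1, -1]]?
xI - A = [[x + 2, 1, 1], [0, x + 3, 1], [0, -1, x + 1]].

Expanding det(xI - A) along the first row:
det(xI - A) = + (x + 2)·det([[x + 3, 1], [-1, x + 1]]) - (1)·det([[0, 1], [0, x + 1]]) + (1)·det([[0, x + 3], [0, -1]]).

Evaluating gives χ_A(x) = x^3 + 6x^2 + 12x + 8 = (x + 2)^3.

χ_A(x) = (x + 2)^3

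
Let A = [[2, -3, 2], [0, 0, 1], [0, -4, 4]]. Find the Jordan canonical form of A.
The characteristic polynomial is det(xI - A) = (x - 2)^3, so the eigenvalues are 2 (algebraic multiplicity 3).

For λ = 2: rank(A - 2I) = 2, rank((A - 2I)^2) = 1, rank((A - 2I)^3) = 0. The eigenspace has dimension 3 - 2 = 1, so there is 1 Jordan block; the rank sequence gives block sizes [3].

Assembling the blocks gives the Jordan form J above.

J = [[2, 1, 0], [0, 2, 1], [0, 0, 2]]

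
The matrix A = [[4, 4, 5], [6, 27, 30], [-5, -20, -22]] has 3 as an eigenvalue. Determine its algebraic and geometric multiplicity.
The characteristic polynomial is (x - 3)^3, so the factor x - 3 appears with exponent 3: the algebraic multiplicity is 3.

rank(A - 3I) = 1, so the eigenspace has dimension 3 - 1 = 2: the geometric multiplicity is 2.

Since 2 < 3, A is not diagonalizable.

algebraic multiplicity 3, geometric multiplicity 2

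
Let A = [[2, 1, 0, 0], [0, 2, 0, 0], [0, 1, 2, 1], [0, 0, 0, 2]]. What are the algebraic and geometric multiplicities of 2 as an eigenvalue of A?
The characteristic polynomial is (x - 2)^4, so the factor x - 2 appears with exponent 4: the algebraic multiplicity is 4.

rank(A - 2I) = 2, so the eigenspace has dimension 4 - 2 = 2: the geometric multiplicity is 2.

Since 2 < 4, A is not diagonalizable.

algebraic multiplicity 4, geometric multiplicity 2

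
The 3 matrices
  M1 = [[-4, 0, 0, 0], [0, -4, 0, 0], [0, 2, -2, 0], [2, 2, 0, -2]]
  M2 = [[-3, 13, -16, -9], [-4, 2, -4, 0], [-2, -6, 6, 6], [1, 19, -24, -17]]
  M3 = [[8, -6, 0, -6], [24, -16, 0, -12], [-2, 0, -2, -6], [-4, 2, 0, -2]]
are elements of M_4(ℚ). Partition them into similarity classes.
2 classes: {M1, M3}, {M2}

Characteristic polynomials: χ_{M1} = (x + 2)^2(x + 4)^2, χ_{M2} = (x + 2)^2(x + 4)^2, χ_{M3} = (x + 2)^2(x + 4)^2.

{M1, M3}: invariant factors (x + 2)(x + 4), (x + 2)(x + 4).

{M2}: invariant factors x + 2, (x + 2)(x + 4)^2.

Matrices are similar if and only if their invariant-factor lists agree; the partition into similarity classes is {M1, M3}, {M2}.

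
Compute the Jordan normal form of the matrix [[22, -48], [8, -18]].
J = [[-2, 0], [0, 6]]

The characteristic polynomial is det(xI - A) = (x - 6)(x + 2), so the eigenvalues are -2 (algebraic multiplicity 1), 6 (algebraic multiplicity 1).

For λ = -2: algebraic multiplicity 1 gives one 1×1 block.

For λ = 6: algebraic multiplicity 1 gives one 1×1 block.

Assembling the blocks gives the Jordan form J above.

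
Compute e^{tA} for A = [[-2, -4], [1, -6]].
A has Jordan form J = [[-4, 1], [0, -4]] with A = PJP^{-1}, so e^{tA} = P e^{tJ} P^{-1}.

For a Jordan block J_k(λ), e^{tJ_k(λ)} = e^{λt} · (I + tN + t^2 N^2/2! + ... + t^{k-1} N^{k-1}/(k-1)!) where N is the nilpotent superdiagonal part.

Assembling the blocks and conjugating back gives the entries of e^{tA} as shown above.

e^{tA} = [[(2*t + 1)*e^{-4*t}, -4*t*e^{-4*t}], [t*e^{-4*t}, (1 - 2*t)*e^{-4*t}]]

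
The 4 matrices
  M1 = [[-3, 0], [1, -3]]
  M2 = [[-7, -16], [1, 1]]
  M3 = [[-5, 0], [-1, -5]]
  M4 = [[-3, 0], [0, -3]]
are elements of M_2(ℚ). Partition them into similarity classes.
3 classes: {M1, M2}, {M3}, {M4}

Characteristic polynomials: χ_{M1} = (x + 3)^2, χ_{M2} = (x + 3)^2, χ_{M3} = (x + 5)^2, χ_{M4} = (x + 3)^2.

{M1, M2}: invariant factors (x + 3)^2.

{M3}: invariant factors (x + 5)^2.

{M4}: invariant factors x + 3, x + 3.

Matrices are similar if and only if their invariant-factor lists agree; the partition into similarity classes is {M1, M2}, {M3}, {M4}.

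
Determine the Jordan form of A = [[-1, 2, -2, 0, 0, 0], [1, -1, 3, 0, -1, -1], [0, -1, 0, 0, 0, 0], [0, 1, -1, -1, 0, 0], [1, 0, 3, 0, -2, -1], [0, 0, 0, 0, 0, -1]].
J = [[-1, 1, 0, 0, 0, 0], [0, -1, 1, 0, 0, 0], [0, 0, -1, 0, 0, 0], [0, 0, 0, -1, 0, 0], [0, 0, 0, 0, -1, 0], [0, 0, 0, 0, 0, -1]]

The characteristic polynomial is det(xI - A) = (x + 1)^6, so the eigenvalues are -1 (algebraic multiplicity 6).

For λ = -1: rank(A + I) = 2, rank((A + I)^2) = 1, rank((A + I)^3) = 0. The eigenspace has dimension 6 - 2 = 4, so there are 4 Jordan blocks; the rank sequence gives block sizes [3, 1, 1, 1].

Assembling the blocks gives the Jordan form J above.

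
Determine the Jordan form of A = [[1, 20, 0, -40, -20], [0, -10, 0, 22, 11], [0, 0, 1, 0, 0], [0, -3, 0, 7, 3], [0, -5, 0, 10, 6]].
The characteristic polynomial is det(xI - A) = (x - 1)^5, so the eigenvalues are 1 (algebraic multiplicity 5).

For λ = 1: rank(A - I) = 1, rank((A - I)^2) = 0. The eigenspace has dimension 5 - 1 = 4, so there are 4 Jordan blocks; the rank sequence gives block sizes [2, 1, 1, 1].

Assembling the blocks gives the Jordan form J above.

J = [[1, 1, 0, 0, 0], [0, 1, 0, 0, 0], [0, 0, 1, 0, 0], [0, 0, 0, 1, 0], [0, 0, 0, 0, 1]]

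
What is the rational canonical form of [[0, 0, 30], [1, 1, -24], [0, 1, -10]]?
R = [[0, 0, 30], [1, 0, -14], [0, 1, -9]]

The invariant factors of A (the non-unit diagonal entries of the Smith normal form of xI - A over ℚ[x]) are (x + 5)(x^2 + 4x - 6), each dividing the next. The characteristic polynomial is their product, (x + 5)(x^2 + 4x - 6).

The rational canonical form is the block-diagonal matrix of companion matrices C(f_i):
R = [[0, 0, 30], [1, 0, -14], [0, 1, -9]].

Note the characteristic polynomial does not split into linear factors over ℚ, so A has no Jordan form over ℚ; the rational canonical form exists over any field.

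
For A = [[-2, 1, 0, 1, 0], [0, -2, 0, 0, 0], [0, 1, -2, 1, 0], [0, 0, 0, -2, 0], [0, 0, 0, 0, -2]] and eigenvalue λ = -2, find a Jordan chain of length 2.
We seek v_1 ∈ ker((A + 2I)^2) \ ker(A + 2I), then set v_{i+1} = (A + 2I) v_i.

One such chain is v_1 = [[0, -1, 3, 2, 6]]^T, v_2 = [[1, 0, 1, 0, 0]]^T. Check: (A + 2I) v_2 = [[0, 0, 0, 0, 0]]^T = 0.

v_1 = [[0, -1, 3, 2, 6]]^T, v_2 = [[1, 0, 1, 0, 0]]^T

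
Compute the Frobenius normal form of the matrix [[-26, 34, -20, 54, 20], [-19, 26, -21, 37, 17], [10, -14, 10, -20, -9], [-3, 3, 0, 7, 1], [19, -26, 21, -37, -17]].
R = [[0, 0, 0, 0, 0], [0, 0, 0, 0, 0], [0, 1, 0, 0, 5], [0, 0, 1, 0, 4], [0, 0, 0, 1, 0]]

The invariant factors of A (the non-unit diagonal entries of the Smith normal form of xI - A over ℚ[x]) are x, x(x^3 - 4x - 5), each dividing the next. The characteristic polynomial is their product, x^2(x^3 - 4x - 5).

The rational canonical form is the block-diagonal matrix of companion matrices C(f_i):
R = [[0, 0, 0, 0, 0], [0, 0, 0, 0, 0], [0, 1, 0, 0, 5], [0, 0, 1, 0, 4], [0, 0, 0, 1, 0]].

Note the characteristic polynomial does not split into linear factors over ℚ, so A has no Jordan form over ℚ; the rational canonical form exists over any field.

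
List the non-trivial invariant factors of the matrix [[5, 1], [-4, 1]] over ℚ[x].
(x - 3)^2

The Jordan structure of A has elementary divisors (x - 3)^2. Arranging the block sizes at each eigenvalue in decreasing order and taking row products gives the invariant factors.

Invariant factors (smallest first, each dividing the next): (x - 3)^2.

Check: the last factor (x - 3)^2 is the minimal polynomial, and the product (x - 3)^2 is the characteristic polynomial.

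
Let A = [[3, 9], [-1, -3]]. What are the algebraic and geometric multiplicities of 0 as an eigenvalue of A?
The characteristic polynomial is x^2, so the factor x appears with exponent 2: the algebraic multiplicity is 2.

rank(A) = 1, so the eigenspace has dimension 2 - 1 = 1: the geometric multiplicity is 1.

Since 1 < 2, A is not diagonalizable.

algebraic multiplicity 2, geometric multiplicity 1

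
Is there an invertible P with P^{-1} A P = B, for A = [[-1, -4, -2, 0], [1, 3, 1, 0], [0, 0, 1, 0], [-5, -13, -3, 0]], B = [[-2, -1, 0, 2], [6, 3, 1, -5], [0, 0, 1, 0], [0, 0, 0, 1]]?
Yes.

Two matrices over a field are similar if and only if they have the same invariant factors.

Both A and B have characteristic polynomial x(x - 1)^3 and minimal polynomial x(x - 1)^2. Computing further, both have invariant factors x - 1, x(x - 1)^2. Hence A and B are similar.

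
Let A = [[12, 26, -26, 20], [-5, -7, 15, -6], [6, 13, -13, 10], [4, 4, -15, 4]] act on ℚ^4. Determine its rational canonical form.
The invariant factors of A (the non-unit diagonal entries of the Smith normal form of xI - A over ℚ[x]) are x^2(x + 2)^2, each dividing the next. The characteristic polynomial is their product, x^2(x + 2)^2.

The rational canonical form is the block-diagonal matrix of companion matrices C(f_i):
R = [[0, 0, 0, 0], [1, 0, 0, 0], [0, 1, 0, -4], [0, 0, 1, -4]].

R = [[0, 0, 0, 0], [1, 0, 0, 0], [0, 1, 0, -4], [0, 0, 1, -4]]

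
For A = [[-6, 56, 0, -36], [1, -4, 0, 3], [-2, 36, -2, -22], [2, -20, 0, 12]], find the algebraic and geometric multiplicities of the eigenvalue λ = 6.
algebraic multiplicity 1, geometric multiplicity 1

The characteristic polynomial is (x - 6)(x + 2)^3, so the factor x - 6 appears with exponent 1: the algebraic multiplicity is 1.

rank(A - 6I) = 3, so the eigenspace has dimension 4 - 3 = 1: the geometric multiplicity is 1.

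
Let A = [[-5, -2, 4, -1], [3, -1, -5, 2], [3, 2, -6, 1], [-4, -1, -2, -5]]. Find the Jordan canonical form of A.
The characteristic polynomial is det(xI - A) = (x + 2)(x + 5)^3, so the eigenvalues are -5 (algebraic multiplicity 3), -2 (algebraic multiplicity 1).

For λ = -5: rank(A + 5I) = 3, rank((A + 5I)^2) = 2, rank((A + 5I)^3) = 1. The eigenspace has dimension 4 - 3 = 1, so there is 1 Jordan block; the rank sequence gives block sizes [3].

For λ = -2: algebraic multiplicity 1 gives one 1×1 block.

Assembling the blocks gives the Jordan form J above.

J = [[-5, 1, 0, 0], [0, -5, 1, 0], [0, 0, -5, 0], [0, 0, 0, -2]]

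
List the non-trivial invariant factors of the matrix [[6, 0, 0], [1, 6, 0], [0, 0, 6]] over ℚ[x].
The Jordan structure of A has elementary divisors (x - 6)^2, (x - 6). Arranging the block sizes at each eigenvalue in decreasing order and taking row products gives the invariant factors.

Invariant factors (smallest first, each dividing the next): x - 6, (x - 6)^2.

Check: the last factor (x - 6)^2 is the minimal polynomial, and the product (x - 6)^3 is the characteristic polynomial.

x - 6, (x - 6)^2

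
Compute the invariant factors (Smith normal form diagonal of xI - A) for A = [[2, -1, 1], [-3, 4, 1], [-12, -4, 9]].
x - 5, (x - 5)^2

The Jordan structure of A has elementary divisors (x - 5)^2, (x - 5). Arranging the block sizes at each eigenvalue in decreasing order and taking row products gives the invariant factors.

Invariant factors (smallest first, each dividing the next): x - 5, (x - 5)^2.

Check: the last factor (x - 5)^2 is the minimal polynomial, and the product (x - 5)^3 is the characteristic polynomial.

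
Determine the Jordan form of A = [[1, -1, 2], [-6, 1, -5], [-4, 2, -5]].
The characteristic polynomial is det(xI - A) = (x + 1)^3, so the eigenvalues are -1 (algebraic multiplicity 3).

For λ = -1: rank(A + I) = 2, rank((A + I)^2) = 1, rank((A + I)^3) = 0. The eigenspace has dimension 3 - 2 = 1, so there is 1 Jordan block; the rank sequence gives block sizes [3].

Assembling the blocks gives the Jordan form J above.

J = [[-1, 1, 0], [0, -1, 1], [0, 0, -1]]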